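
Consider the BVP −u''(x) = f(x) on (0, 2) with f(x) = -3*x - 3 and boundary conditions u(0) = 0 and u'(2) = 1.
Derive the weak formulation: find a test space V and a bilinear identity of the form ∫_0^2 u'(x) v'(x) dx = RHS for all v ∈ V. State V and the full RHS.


V = {v ∈ H^1(0, 2) : v(0) = 0} (test functions vanish at x = 0 where u is specified); weak form: ∫_0^2 u'v' dx = ∫_0^2 (-3*x - 3) v dx + v(2) for all v ∈ V.

Multiply both sides by a test function v and integrate from 0 to 2:
  ∫_0^2 −u''(x) v(x) dx = ∫_0^2 f(x) v(x) dx.
Integrate the LHS by parts once:
  ∫_0^2 −u'' v dx = −[u'(x) v(x)]_0^2 + ∫_0^2 u'(x) v'(x) dx.
Thus ∫_0^2 u'(x) v'(x) dx = ∫_0^2 f(x) v(x) dx + [u'(x) v(x)]_0^2.
Choose V so that boundary terms are either known or forced to vanish.
Mixed BC: u(0) = 0 (Dirichlet) and u'(2) = 1 (Neumann). Define V = {v ∈ H^1(0, 2) : v(0) = 0}. Then [u' v]_0^2 = u'(2)·v(2) − u'(0)·0 = v(2).
Weak formulation: find u (satisfying any essential BC) such that ∫_0^2 u'(x) v'(x) dx = ∫_0^2 f v dx + v(2) for all v ∈ V (Dirichlet at 0 absorbed into V; Neumann datum at x = 2 contributes the boundary term).
Substituting f(x) = -3*x - 3, the right-hand side is ∫_0^2 (-3*x - 3) v dx + v(2).


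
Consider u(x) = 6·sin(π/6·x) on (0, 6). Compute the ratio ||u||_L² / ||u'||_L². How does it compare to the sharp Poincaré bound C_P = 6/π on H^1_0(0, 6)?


||u||_L² / ||u'||_L² = 6/π = C_P.

u(x) = 6·sin(π/6·x), so u'(x) = π*cos(π*x/6).
Writing u(x) = A·sin(kπx/L) with A = 6 and k = 1, use ∫_0^L sin²(kπx/L) dx = L/2 and ∫_0^L cos²(kπx/L) dx = L/2.
u² = 36·sin²(π/6·x) and (u')² = π^2·cos²(π/6·x), and each of sin², cos² integrates to L/2 = 3 over (0, 6).
∫_0^6 u² dx = 108, so ||u||_L² = 6*sqrt(3).
∫_0^6 (u')² dx = 3*π^2, so ||u'||_L² = sqrt(3)*π.
Ratio ||u||_L² / ||u'||_L² = 6/π.
Sharp Poincaré constant on H^1_0(0, 6) is C_P = L/π = 6/π, achieved by sin(π/6·x).
This is the k = 1 eigenfunction (up to amplitude), so the ratio equals the sharp Poincaré constant exactly.


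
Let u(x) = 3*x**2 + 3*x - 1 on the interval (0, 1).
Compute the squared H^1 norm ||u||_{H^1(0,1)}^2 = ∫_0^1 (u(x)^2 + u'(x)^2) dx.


||u||_{H^1}^2 = 443/10

The H^1 norm (squared) on an interval (0, L) is
  ||u||_{H^1}^2 = ∫_0^L u(x)^2 dx + ∫_0^L u'(x)^2 dx.
Compute u'(x) = 6*x + 3.
Then u(x)^2 = 9*x**4 + 18*x**3 + 3*x**2 - 6*x + 1 and u'(x)^2 = 36*x**2 + 36*x + 9.
Integrate each monomial from 0 to 1 using ∫_0^1 c·x^n dx = c·1^(n+1)/(n+1):
  ∫_0^1 u(x)^2 dx = ∫_0^1 (9*x^4 + 18*x^3 + 3*x^2 - 6*x + 1) dx. Term by term:
    ∫_0^1 9*x^4 dx = 9/5;  ∫_0^1 18*x^3 dx = 9/2;  ∫_0^1 3*x^2 dx = 1;
    ∫_0^1 -6*x dx = -3;  ∫_0^1 1 dx = 1.
  Sum: 9/5 + 9/2 + 1 − 3 + 1 = 53/10.
  ∫_0^1 u'(x)^2 dx = ∫_0^1 (36*x^2 + 36*x + 9) dx. Term by term:
    ∫_0^1 36*x^2 dx = 12;  ∫_0^1 36*x dx = 18;  ∫_0^1 9 dx = 9.
  Sum: 12 + 18 + 9 = 39.
Adding: ||u||_{H^1}^2 = 53/10 + 39 = 443/10.


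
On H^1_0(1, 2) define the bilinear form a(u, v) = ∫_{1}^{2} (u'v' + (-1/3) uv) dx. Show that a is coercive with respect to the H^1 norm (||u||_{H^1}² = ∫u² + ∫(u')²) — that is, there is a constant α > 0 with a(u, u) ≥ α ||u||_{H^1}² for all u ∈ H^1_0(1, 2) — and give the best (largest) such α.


α = (-1/3 + π^2)/(1 + π^2)

Coercivity of a(·,·) on H^1_0(1, 2) means a(u, u) ≥ α ||u||_{H^1}² for every u ∈ H^1_0.
The interval has length L = 1, and Poincaré/coercivity depend only on L. Here a(u, u) = ∫(u')² + (-1/3)·∫u².
Here c = -1/3 < 0 with |c| < (π/L)² = π^2, so coercivity still holds. The condition a(u,u) ≥ α||u||_{H^1}² reads (1−α)∫(u')² ≥ (α−c)∫u². Any admissible α is ≤ 1 (rapidly oscillating u have ∫u²/∫(u')² → 0), and α = 1 would force 0 ≥ (1−c)∫u², impossible since c < 1; so 1−α > 0. By the sharp Poincaré inequality on H^1_0 of an interval of length L, ∫(u')² ≥ (π/L)²∫u² with equality for the first sine mode sin(π(x−x₀)/L) (x₀ the left endpoint), so the inequality holds for all u iff (1−α)(π/L)² ≥ α − c, i.e. α ≤ ((π/L)² + c)/((π/L)² + 1) = (1 + c(L/π)²)/(1 + (L/π)²). (Direct route, valid since c ≤ 0: Poincaré gives c∫u² ≥ c(L/π)²∫(u')², so a(u,u) ≥ (1 + c(L/π)²)∫(u')², while ||u||_{H^1}² ≤ (1 + (L/π)²)∫(u')²; dividing yields the same α.) With (π/L)² = π^2 and c = -1/3, the largest admissible constant is α = ((π/L)² + c)/((π/L)² + 1).
Simplifying, α = (-1/3 + π^2)/(1 + π^2).


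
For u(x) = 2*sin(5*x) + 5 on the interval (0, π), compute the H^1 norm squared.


||u||_{H^1(0,π)}^2 = 8 + 77*π

u'(x) = 10*cos(5*x).
Expand u² and (u')² and integrate term by term on (0, π), using: for integers n ≥ 1, ∫_0^π sin²(nx) dx = ∫_0^π cos²(nx) dx = π/2; for n ≠ n', ∫_0^π sin(nx)sin(n'x) dx = ∫_0^π cos(nx)cos(n'x) dx = 0; and by product-to-sum, ∫_0^π sin(nx)cos(n'x) dx = ½∫_0^π [sin((n+n')x) + sin((n−n')x)] dx, which is 0 when n+n' is even and 2n/(n²−n'²) when n+n' is odd (it need not vanish on (0, π)). For the constant mode: ∫_0^π 1 dx = π, ∫_0^π cos(nx) dx = 0, ∫_0^π sin(nx) dx = (1−(−1)^n)/n.
  u² squared terms: (5)²·∫1 dx = 25·π = 25*π;  (2)²·∫sin(5x)² dx = 4·π/2 = 2*π.
  u² cross terms: 2·(5)·(2)·∫1·sin(5x) dx = 20·(2/5) = 8.
  So ∫_0^π u² dx = 25*π + 2*π + 8 = 8 + 27*π.
  (u')² squared terms: (10)²·∫cos(5x)² dx = 100·π/2 = 50*π.
  So ∫_0^π (u')² dx = 50*π.
||u||_{H^1}^2 = (8 + 27*π) + (50*π) = 8 + 77*π.


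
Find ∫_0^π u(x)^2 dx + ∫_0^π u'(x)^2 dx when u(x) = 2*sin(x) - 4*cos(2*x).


||u||_{H^1(0,π)}^2 = 160/3 + 44*π

u'(x) = 8*sin(2*x) + 2*cos(x).
Expand u² and (u')² and integrate term by term on (0, π), using: for integers n ≥ 1, ∫_0^π sin²(nx) dx = ∫_0^π cos²(nx) dx = π/2; for n ≠ n', ∫_0^π sin(nx)sin(n'x) dx = ∫_0^π cos(nx)cos(n'x) dx = 0; and by product-to-sum, ∫_0^π sin(nx)cos(n'x) dx = ½∫_0^π [sin((n+n')x) + sin((n−n')x)] dx, which is 0 when n+n' is even and 2n/(n²−n'²) when n+n' is odd (it need not vanish on (0, π)).
  u² squared terms: (-4)²·∫cos(2x)² dx = 16·π/2 = 8*π;  (2)²·∫sin(x)² dx = 4·π/2 = 2*π.
  u² cross terms: 2·(-4)·(2)·∫cos(2x)·sin(x) dx = -16·(-2/3) = 32/3.
  So ∫_0^π u² dx = 8*π + 2*π + 32/3 = 32/3 + 10*π.
  (u')² squared terms: (2)²·∫cos(x)² dx = 4·π/2 = 2*π;  (8)²·∫sin(2x)² dx = 64·π/2 = 32*π.
  (u')² cross terms: 2·(2)·(8)·∫cos(x)·sin(2x) dx = 32·(4/3) = 128/3.
  So ∫_0^π (u')² dx = 2*π + 32*π + 128/3 = 128/3 + 34*π.
||u||_{H^1}^2 = (32/3 + 10*π) + (128/3 + 34*π) = 160/3 + 44*π.


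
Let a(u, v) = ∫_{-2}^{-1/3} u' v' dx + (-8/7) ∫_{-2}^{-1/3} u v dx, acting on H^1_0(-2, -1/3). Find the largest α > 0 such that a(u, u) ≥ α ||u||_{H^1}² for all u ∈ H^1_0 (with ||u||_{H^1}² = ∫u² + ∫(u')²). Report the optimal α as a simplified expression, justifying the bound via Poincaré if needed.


α = (-200 + 63*π^2)/(7*(25 + 9*π^2))

Coercivity of a(·,·) on H^1_0(-2, -1/3) means a(u, u) ≥ α ||u||_{H^1}² for every u ∈ H^1_0.
The interval has length L = 5/3, and Poincaré/coercivity depend only on L. Here a(u, u) = ∫(u')² + (-8/7)·∫u².
Here c = -8/7 < 0 with |c| < (π/L)² = 9*π^2/25, so coercivity still holds. The condition a(u,u) ≥ α||u||_{H^1}² reads (1−α)∫(u')² ≥ (α−c)∫u². Any admissible α is ≤ 1 (rapidly oscillating u have ∫u²/∫(u')² → 0), and α = 1 would force 0 ≥ (1−c)∫u², impossible since c < 1; so 1−α > 0. By the sharp Poincaré inequality on H^1_0 of an interval of length L, ∫(u')² ≥ (π/L)²∫u² with equality for the first sine mode sin(π(x−x₀)/L) (x₀ the left endpoint), so the inequality holds for all u iff (1−α)(π/L)² ≥ α − c, i.e. α ≤ ((π/L)² + c)/((π/L)² + 1) = (1 + c(L/π)²)/(1 + (L/π)²). (Direct route, valid since c ≤ 0: Poincaré gives c∫u² ≥ c(L/π)²∫(u')², so a(u,u) ≥ (1 + c(L/π)²)∫(u')², while ||u||_{H^1}² ≤ (1 + (L/π)²)∫(u')²; dividing yields the same α.) With (π/L)² = 9*π^2/25 and c = -8/7, the largest admissible constant is α = ((π/L)² + c)/((π/L)² + 1).
Simplifying, α = (-200 + 63*π^2)/(7*(25 + 9*π^2)).


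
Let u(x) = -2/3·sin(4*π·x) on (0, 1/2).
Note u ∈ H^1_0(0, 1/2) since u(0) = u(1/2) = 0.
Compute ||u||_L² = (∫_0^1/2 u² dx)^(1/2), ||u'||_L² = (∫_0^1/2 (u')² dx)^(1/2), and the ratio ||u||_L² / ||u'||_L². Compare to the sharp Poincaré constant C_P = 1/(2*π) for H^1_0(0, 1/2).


||u||_L² / ||u'||_L² = 1/(4*π) < C_P = 1/(2*π).

u(x) = -2/3·sin(4*π·x), so u'(x) = -8*π*cos(4*π*x)/3.
Writing u(x) = A·sin(kπx/L) with A = -2/3 and k = 2, use ∫_0^L sin²(kπx/L) dx = L/2 and ∫_0^L cos²(kπx/L) dx = L/2.
u² = 4/9·sin²(4*π·x) and (u')² = 64*π^2/9·cos²(4*π·x), and each of sin², cos² integrates to L/2 = 1/4 over (0, 1/2).
∫_0^1/2 u² dx = 1/9, so ||u||_L² = 1/3.
∫_0^1/2 (u')² dx = 16*π^2/9, so ||u'||_L² = 4*π/3.
Ratio ||u||_L² / ||u'||_L² = 1/(4*π).
Sharp Poincaré constant on H^1_0(0, 1/2) is C_P = L/π = 1/(2*π), achieved by sin(2*π·x).
This is the k = 2 harmonic; the ratio L/(kπ) is strictly less than C_P = L/π, consistent with the sharp inequality ||u||_L² ≤ C_P ||u'||_L².


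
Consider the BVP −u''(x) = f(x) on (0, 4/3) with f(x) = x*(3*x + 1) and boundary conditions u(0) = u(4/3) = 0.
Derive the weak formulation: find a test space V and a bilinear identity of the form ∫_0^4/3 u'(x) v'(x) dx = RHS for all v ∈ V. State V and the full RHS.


V = H^1_0(0, 4/3) (so v(0) = v(4/3) = 0); weak form: ∫_0^4/3 u'v' dx = ∫_0^4/3 (x*(3*x + 1)) v dx for all v ∈ V.

Multiply both sides by a test function v and integrate from 0 to 4/3:
  ∫_0^4/3 −u''(x) v(x) dx = ∫_0^4/3 f(x) v(x) dx.
Integrate the LHS by parts once:
  ∫_0^4/3 −u'' v dx = −[u'(x) v(x)]_0^4/3 + ∫_0^4/3 u'(x) v'(x) dx.
Thus ∫_0^4/3 u'(x) v'(x) dx = ∫_0^4/3 f(x) v(x) dx + [u'(x) v(x)]_0^4/3.
Choose V so that boundary terms are either known or forced to vanish.
u is Dirichlet: u(0) = u(4/3) = 0. Let V = H^1_0(0, 4/3); then v(0) = v(4/3) = 0, and [u' v]_0^4/3 = 0.
Weak formulation: find u (satisfying any essential BC) such that ∫_0^4/3 u'(x) v'(x) dx = ∫_0^4/3 f v dx for all v ∈ V.
Substituting f(x) = x*(3*x + 1), the right-hand side is ∫_0^4/3 (x*(3*x + 1)) v dx.


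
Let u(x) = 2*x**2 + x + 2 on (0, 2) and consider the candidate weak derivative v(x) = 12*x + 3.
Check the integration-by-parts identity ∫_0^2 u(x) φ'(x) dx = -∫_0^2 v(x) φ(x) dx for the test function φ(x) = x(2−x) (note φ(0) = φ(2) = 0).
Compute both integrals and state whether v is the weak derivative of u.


LHS = -20/3, RHS = -20. No, v is not the weak derivative of u.

u(x) = 2*x**2 + x + 2, classical derivative u'(x) = 4*x + 1.
φ(x) = x(2−x), so φ'(x) = 2 - 2*x.
Note φ(0) = φ(2) = 0, so the boundary term u·φ vanishes.
LHS = ∫_0^2 u(x) φ'(x) dx = ∫_0^2 (-4*x^3 + 2*x^2 - 2*x + 4) dx. Term by term:
  ∫_0^2 -4*x^3 dx = -16;  ∫_0^2 2*x^2 dx = 16/3;  ∫_0^2 -2*x dx = -4;
  ∫_0^2 4 dx = 8.
Sum: -16 + 16/3 − 4 + 8 = -20/3.
So LHS = -20/3.
∫_0^2 v(x) φ(x) dx = ∫_0^2 (-12*x^3 + 21*x^2 + 6*x) dx. Term by term:
  ∫_0^2 -12*x^3 dx = -48;  ∫_0^2 21*x^2 dx = 56;  ∫_0^2 6*x dx = 12.
Sum: -48 + 56 + 12 = 20.
So RHS = -∫_0^2 v(x) φ(x) dx = -20.
LHS − RHS = 40/3 ≠ 0, so the identity fails.
(For a valid weak derivative the identity must hold for EVERY test function, in particular this one. The failure shows v is NOT the weak derivative of u.)
Correct weak derivative would be u'(x) = 4*x + 1.


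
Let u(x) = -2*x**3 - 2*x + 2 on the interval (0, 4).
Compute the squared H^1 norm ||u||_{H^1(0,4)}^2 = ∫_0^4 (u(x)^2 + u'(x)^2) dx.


||u||_{H^1}^2 = 1934816/105

The H^1 norm (squared) on an interval (0, L) is
  ||u||_{H^1}^2 = ∫_0^L u(x)^2 dx + ∫_0^L u'(x)^2 dx.
Compute u'(x) = -6*x**2 - 2.
Then u(x)^2 = 4*x**6 + 8*x**4 - 8*x**3 + 4*x**2 - 8*x + 4 and u'(x)^2 = 36*x**4 + 24*x**2 + 4.
Integrate each monomial from 0 to 4 using ∫_0^4 c·x^n dx = c·4^(n+1)/(n+1):
  ∫_0^4 u(x)^2 dx = ∫_0^4 (4*x^6 + 8*x^4 - 8*x^3 + 4*x^2 - 8*x + 4) dx. Term by term:
    ∫_0^4 4*x^6 dx = 65536/7;  ∫_0^4 8*x^4 dx = 8192/5;  ∫_0^4 -8*x^3 dx = -512;
    ∫_0^4 4*x^2 dx = 256/3;  ∫_0^4 -8*x dx = -64;  ∫_0^4 4 dx = 16.
  Sum: 65536/7 + 8192/5 − 512 + 256/3 − 64 + 16 = 1105232/105.
  ∫_0^4 u'(x)^2 dx = ∫_0^4 (36*x^4 + 24*x^2 + 4) dx. Term by term:
    ∫_0^4 36*x^4 dx = 36864/5;  ∫_0^4 24*x^2 dx = 512;  ∫_0^4 4 dx = 16.
  Sum: 36864/5 + 512 + 16 = 39504/5.
Adding: ||u||_{H^1}^2 = 1105232/105 + 39504/5 = 1934816/105.


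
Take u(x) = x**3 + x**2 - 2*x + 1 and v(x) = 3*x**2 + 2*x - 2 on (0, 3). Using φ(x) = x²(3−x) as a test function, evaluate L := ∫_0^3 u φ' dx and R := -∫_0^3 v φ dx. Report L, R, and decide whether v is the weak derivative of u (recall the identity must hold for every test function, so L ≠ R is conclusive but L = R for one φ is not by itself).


LHS = -837/10, RHS = -837/10. Yes, v = u' weakly.

u(x) = x**3 + x**2 - 2*x + 1, classical derivative u'(x) = 3*x**2 + 2*x - 2.
φ(x) = x²(3−x), so φ'(x) = 3*x*(2 - x).
Note φ(0) = φ(3) = 0, so the boundary term u·φ vanishes.
LHS = ∫_0^3 u(x) φ'(x) dx = ∫_0^3 (-3*x^5 + 3*x^4 + 12*x^3 - 15*x^2 + 6*x) dx. Term by term:
  ∫_0^3 -3*x^5 dx = -729/2;  ∫_0^3 3*x^4 dx = 729/5;  ∫_0^3 12*x^3 dx = 243;
  ∫_0^3 -15*x^2 dx = -135;  ∫_0^3 6*x dx = 27.
Sum: -729/2 + 729/5 + 243 − 135 + 27 = -837/10.
So LHS = -837/10.
∫_0^3 v(x) φ(x) dx = ∫_0^3 (-3*x^5 + 7*x^4 + 8*x^3 - 6*x^2) dx. Term by term:
  ∫_0^3 -3*x^5 dx = -729/2;  ∫_0^3 7*x^4 dx = 1701/5;  ∫_0^3 8*x^3 dx = 162;
  ∫_0^3 -6*x^2 dx = -54.
Sum: -729/2 + 1701/5 + 162 − 54 = 837/10.
So RHS = -∫_0^3 v(x) φ(x) dx = -837/10.
LHS = RHS, so the identity holds for this test φ.
Moreover u is smooth here and v(x) = u'(x) = 3*x**2 + 2*x - 2 pointwise, so the identity holds for every test function. Hence v is the weak derivative of u.


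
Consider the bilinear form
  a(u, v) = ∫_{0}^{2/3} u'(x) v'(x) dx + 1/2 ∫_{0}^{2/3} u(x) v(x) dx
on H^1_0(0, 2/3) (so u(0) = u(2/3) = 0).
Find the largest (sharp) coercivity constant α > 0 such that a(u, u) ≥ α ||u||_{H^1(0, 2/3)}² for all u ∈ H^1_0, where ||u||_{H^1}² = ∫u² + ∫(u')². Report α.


α = (2 + 9*π^2)/(4 + 9*π^2)

Coercivity of a(·,·) on H^1_0(0, 2/3) means a(u, u) ≥ α ||u||_{H^1}² for every u ∈ H^1_0.
The interval has length L = 2/3, and Poincaré/coercivity depend only on L. Here a(u, u) = ∫(u')² + (1/2)·∫u².
Here 0 < c = 1/2 < 1. The condition a(u,u) ≥ α||u||_{H^1}² reads (1−α)∫(u')² ≥ (α−c)∫u². Any admissible α is ≤ 1 (rapidly oscillating u have ∫u²/∫(u')² → 0), and α = 1 would force 0 ≥ (1−c)∫u², impossible since c < 1; so 1−α > 0. By the sharp Poincaré inequality on H^1_0 of an interval of length L, ∫(u')² ≥ (π/L)²∫u² with equality for the first sine mode sin(π(x−x₀)/L) (x₀ the left endpoint), so the inequality holds for all u iff (1−α)(π/L)² ≥ α − c, i.e. α ≤ ((π/L)² + c)/((π/L)² + 1) = (1 + c(L/π)²)/(1 + (L/π)²). With (π/L)² = 9*π^2/4 and c = 1/2, the largest admissible constant is α = ((π/L)² + c)/((π/L)² + 1).
Simplifying, α = (2 + 9*π^2)/(4 + 9*π^2).


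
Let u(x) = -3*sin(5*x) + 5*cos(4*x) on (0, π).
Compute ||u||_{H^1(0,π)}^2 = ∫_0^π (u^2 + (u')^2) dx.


||u||_{H^1(0,π)}^2 = -1700/3 + 659*π/2

u'(x) = -20*sin(4*x) - 15*cos(5*x).
Expand u² and (u')² and integrate term by term on (0, π), using: for integers n ≥ 1, ∫_0^π sin²(nx) dx = ∫_0^π cos²(nx) dx = π/2; for n ≠ n', ∫_0^π sin(nx)sin(n'x) dx = ∫_0^π cos(nx)cos(n'x) dx = 0; and by product-to-sum, ∫_0^π sin(nx)cos(n'x) dx = ½∫_0^π [sin((n+n')x) + sin((n−n')x)] dx, which is 0 when n+n' is even and 2n/(n²−n'²) when n+n' is odd (it need not vanish on (0, π)).
  u² squared terms: (-3)²·∫sin(5x)² dx = 9·π/2 = 9*π/2;  (5)²·∫cos(4x)² dx = 25·π/2 = 25*π/2.
  u² cross terms: 2·(-3)·(5)·∫sin(5x)·cos(4x) dx = -30·(10/9) = -100/3.
  So ∫_0^π u² dx = 9*π/2 + 25*π/2 − 100/3 = -100/3 + 17*π.
  (u')² squared terms: (-20)²·∫sin(4x)² dx = 400·π/2 = 200*π;  (-15)²·∫cos(5x)² dx = 225·π/2 = 225*π/2.
  (u')² cross terms: 2·(-20)·(-15)·∫sin(4x)·cos(5x) dx = 600·(-8/9) = -1600/3.
  So ∫_0^π (u')² dx = 200*π + 225*π/2 − 1600/3 = -1600/3 + 625*π/2.
||u||_{H^1}^2 = (-100/3 + 17*π) + (-1600/3 + 625*π/2) = -1700/3 + 659*π/2.


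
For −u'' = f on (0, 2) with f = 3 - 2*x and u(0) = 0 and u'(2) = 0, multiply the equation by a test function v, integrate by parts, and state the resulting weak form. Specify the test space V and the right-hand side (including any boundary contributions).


V = {v ∈ H^1(0, 2) : v(0) = 0} (test functions vanish at x = 0 where u is specified); weak form: ∫_0^2 u'v' dx = ∫_0^2 (3 - 2*x) v dx for all v ∈ V.

Multiply both sides by a test function v and integrate from 0 to 2:
  ∫_0^2 −u''(x) v(x) dx = ∫_0^2 f(x) v(x) dx.
Integrate the LHS by parts once:
  ∫_0^2 −u'' v dx = −[u'(x) v(x)]_0^2 + ∫_0^2 u'(x) v'(x) dx.
Thus ∫_0^2 u'(x) v'(x) dx = ∫_0^2 f(x) v(x) dx + [u'(x) v(x)]_0^2.
Choose V so that boundary terms are either known or forced to vanish.
Mixed BC: u(0) = 0 (Dirichlet) and u'(2) = 0 (Neumann). Define V = {v ∈ H^1(0, 2) : v(0) = 0}. Then [u' v]_0^2 = u'(2)·v(2) − u'(0)·0 = 0.
Weak formulation: find u (satisfying any essential BC) such that ∫_0^2 u'(x) v'(x) dx = ∫_0^2 f v dx for all v ∈ V (Dirichlet at 0 absorbed into V; the Neumann datum at x = 2 is zero, so no boundary term remains).
Substituting f(x) = 3 - 2*x, the right-hand side is ∫_0^2 (3 - 2*x) v dx.


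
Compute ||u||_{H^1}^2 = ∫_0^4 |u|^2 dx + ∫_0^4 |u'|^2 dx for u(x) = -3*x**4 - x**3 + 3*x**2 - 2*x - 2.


||u||_{H^1}^2 = 13445920/21

The H^1 norm (squared) on an interval (0, L) is
  ||u||_{H^1}^2 = ∫_0^L u(x)^2 dx + ∫_0^L u'(x)^2 dx.
Compute u'(x) = -12*x**3 - 3*x**2 + 6*x - 2.
Then u(x)^2 = 9*x**8 + 6*x**7 - 17*x**6 + 6*x**5 + 25*x**4 - 8*x**3 - 8*x**2 + 8*x + 4 and u'(x)^2 = 144*x**6 + 72*x**5 - 135*x**4 + 12*x**3 + 48*x**2 - 24*x + 4.
Integrate each monomial from 0 to 4 using ∫_0^4 c·x^n dx = c·4^(n+1)/(n+1):
  ∫_0^4 u(x)^2 dx = ∫_0^4 (9*x^8 + 6*x^7 - 17*x^6 + 6*x^5 + 25*x^4 - 8*x^3 - 8*x^2 + 8*x + 4) dx. Term by term:
    ∫_0^4 9*x^8 dx = 262144;  ∫_0^4 6*x^7 dx = 49152;  ∫_0^4 -17*x^6 dx = -278528/7;
    ∫_0^4 6*x^5 dx = 4096;  ∫_0^4 25*x^4 dx = 5120;  ∫_0^4 -8*x^3 dx = -512;
    ∫_0^4 -8*x^2 dx = -512/3;  ∫_0^4 8*x dx = 64;  ∫_0^4 4 dx = 16.
  Sum: 262144 + 49152 − 278528/7 + 4096 + 5120 − 512 − 512/3 + 64 + 16 = 5882512/21.
  ∫_0^4 u'(x)^2 dx = ∫_0^4 (144*x^6 + 72*x^5 - 135*x^4 + 12*x^3 + 48*x^2 - 24*x + 4) dx. Term by term:
    ∫_0^4 144*x^6 dx = 2359296/7;  ∫_0^4 72*x^5 dx = 49152;  ∫_0^4 -135*x^4 dx = -27648;
    ∫_0^4 12*x^3 dx = 768;  ∫_0^4 48*x^2 dx = 1024;  ∫_0^4 -24*x dx = -192;
    ∫_0^4 4 dx = 16.
  Sum: 2359296/7 + 49152 − 27648 + 768 + 1024 − 192 + 16 = 2521136/7.
Adding: ||u||_{H^1}^2 = 5882512/21 + 2521136/7 = 13445920/21.


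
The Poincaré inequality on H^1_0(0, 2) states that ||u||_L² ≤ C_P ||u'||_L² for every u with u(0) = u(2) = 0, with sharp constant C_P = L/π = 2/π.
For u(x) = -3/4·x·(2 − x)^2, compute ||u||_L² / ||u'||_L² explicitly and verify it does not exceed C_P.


||u||_L² / ||u'||_L² = sqrt(14)/7 < C_P = 2/π.

u(x) = -3/4·x·(2 − x)^2, so u'(x) = -9*x^2/4 + 6*x - 3.
u(x) = -3/4·x·(2 − x)^2 vanishes at x = 0 and x = 2, so u ∈ H^1_0(0, 2). Differentiate via the product rule and integrate the resulting polynomials term by term.
  ∫_0^2 u² dx = ∫_0^2 (9*x^6/16 - 9*x^5/2 + 27*x^4/2 - 18*x^3 + 9*x^2) dx. Term by term:
    ∫_0^2 9*x^6/16 dx = 72/7;  ∫_0^2 -9*x^5/2 dx = -48;  ∫_0^2 27*x^4/2 dx = 432/5;
    ∫_0^2 -18*x^3 dx = -72;  ∫_0^2 9*x^2 dx = 24.
  Sum: 72/7 − 48 + 432/5 − 72 + 24 = 24/35.
  ∫_0^2 (u')² dx = ∫_0^2 (81*x^4/16 - 27*x^3 + 99*x^2/2 - 36*x + 9) dx. Term by term:
    ∫_0^2 81*x^4/16 dx = 162/5;  ∫_0^2 -27*x^3 dx = -108;  ∫_0^2 99*x^2/2 dx = 132;
    ∫_0^2 -36*x dx = -72;  ∫_0^2 9 dx = 18.
  Sum: 162/5 − 108 + 132 − 72 + 18 = 12/5.
∫_0^2 u² dx = 24/35, so ||u||_L² = 2*sqrt(210)/35.
∫_0^2 (u')² dx = 12/5, so ||u'||_L² = 2*sqrt(15)/5.
Ratio ||u||_L² / ||u'||_L² = sqrt(14)/7.
Sharp Poincaré constant on H^1_0(0, 2) is C_P = L/π = 2/π, achieved by sin(π/2·x).
A polynomial bump cannot attain the sharp Poincaré constant (only the first sine eigenfunction does), so the ratio is strictly less than C_P, consistent with ||u||_L² ≤ C_P ||u'||_L².


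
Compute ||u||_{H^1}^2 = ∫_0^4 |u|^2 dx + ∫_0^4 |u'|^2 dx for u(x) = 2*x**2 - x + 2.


||u||_{H^1}^2 = 15308/15

The H^1 norm (squared) on an interval (0, L) is
  ||u||_{H^1}^2 = ∫_0^L u(x)^2 dx + ∫_0^L u'(x)^2 dx.
Compute u'(x) = 4*x - 1.
Then u(x)^2 = 4*x**4 - 4*x**3 + 9*x**2 - 4*x + 4 and u'(x)^2 = 16*x**2 - 8*x + 1.
Integrate each monomial from 0 to 4 using ∫_0^4 c·x^n dx = c·4^(n+1)/(n+1):
  ∫_0^4 u(x)^2 dx = ∫_0^4 (4*x^4 - 4*x^3 + 9*x^2 - 4*x + 4) dx. Term by term:
    ∫_0^4 4*x^4 dx = 4096/5;  ∫_0^4 -4*x^3 dx = -256;  ∫_0^4 9*x^2 dx = 192;
    ∫_0^4 -4*x dx = -32;  ∫_0^4 4 dx = 16.
  Sum: 4096/5 − 256 + 192 − 32 + 16 = 3696/5.
  ∫_0^4 u'(x)^2 dx = ∫_0^4 (16*x^2 - 8*x + 1) dx. Term by term:
    ∫_0^4 16*x^2 dx = 1024/3;  ∫_0^4 -8*x dx = -64;  ∫_0^4 1 dx = 4.
  Sum: 1024/3 − 64 + 4 = 844/3.
Adding: ||u||_{H^1}^2 = 3696/5 + 844/3 = 15308/15.


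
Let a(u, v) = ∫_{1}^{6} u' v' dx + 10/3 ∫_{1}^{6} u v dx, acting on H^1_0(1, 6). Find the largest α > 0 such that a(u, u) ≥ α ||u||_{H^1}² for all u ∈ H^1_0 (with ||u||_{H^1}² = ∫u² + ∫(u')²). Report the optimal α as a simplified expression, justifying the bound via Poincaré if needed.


α = 1

Coercivity of a(·,·) on H^1_0(1, 6) means a(u, u) ≥ α ||u||_{H^1}² for every u ∈ H^1_0.
The interval has length L = 5, and Poincaré/coercivity depend only on L. Here a(u, u) = ∫(u')² + (10/3)·∫u².
Here c = 10/3 ≥ 1, so a(u,u) = ∫(u')² + c∫u² ≥ ∫(u')² + ∫u² = ||u||_{H^1}², i.e. α = 1 works. No larger α is possible: a(u,u) ≥ α||u||_{H^1}² means (1−α)∫(u')² ≥ (α−c)∫u², and for the modes u_n = sin(nπ(x−x₀)/L) (x₀ the left endpoint) one has ∫u_n²/∫(u_n')² = (L/(nπ))² → 0, so a(u_n,u_n)/||u_n||_{H^1}² → 1. Hence the optimal constant is α = 1.
Therefore α = 1.


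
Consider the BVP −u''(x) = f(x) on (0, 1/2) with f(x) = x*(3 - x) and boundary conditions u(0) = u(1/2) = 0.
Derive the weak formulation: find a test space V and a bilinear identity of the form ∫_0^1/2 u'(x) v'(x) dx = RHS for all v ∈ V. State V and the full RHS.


V = H^1_0(0, 1/2) (so v(0) = v(1/2) = 0); weak form: ∫_0^1/2 u'v' dx = ∫_0^1/2 (x*(3 - x)) v dx for all v ∈ V.

Multiply both sides by a test function v and integrate from 0 to 1/2:
  ∫_0^1/2 −u''(x) v(x) dx = ∫_0^1/2 f(x) v(x) dx.
Integrate the LHS by parts once:
  ∫_0^1/2 −u'' v dx = −[u'(x) v(x)]_0^1/2 + ∫_0^1/2 u'(x) v'(x) dx.
Thus ∫_0^1/2 u'(x) v'(x) dx = ∫_0^1/2 f(x) v(x) dx + [u'(x) v(x)]_0^1/2.
Choose V so that boundary terms are either known or forced to vanish.
u is Dirichlet: u(0) = u(1/2) = 0. Let V = H^1_0(0, 1/2); then v(0) = v(1/2) = 0, and [u' v]_0^1/2 = 0.
Weak formulation: find u (satisfying any essential BC) such that ∫_0^1/2 u'(x) v'(x) dx = ∫_0^1/2 f v dx for all v ∈ V.
Substituting f(x) = x*(3 - x), the right-hand side is ∫_0^1/2 (x*(3 - x)) v dx.


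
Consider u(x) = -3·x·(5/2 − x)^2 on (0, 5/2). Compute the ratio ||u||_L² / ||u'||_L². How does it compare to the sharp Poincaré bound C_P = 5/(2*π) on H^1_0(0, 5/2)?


||u||_L² / ||u'||_L² = 5*sqrt(14)/28 < C_P = 5/(2*π).

u(x) = -3·x·(5/2 − x)^2, so u'(x) = -9*x^2 + 30*x - 75/4.
u(x) = -3·x·(5/2 − x)^2 vanishes at x = 0 and x = 5/2, so u ∈ H^1_0(0, 5/2). Differentiate via the product rule and integrate the resulting polynomials term by term.
  ∫_0^5/2 u² dx = ∫_0^5/2 (9*x^6 - 90*x^5 + 675*x^4/2 - 1125*x^3/2 + 5625*x^2/16) dx. Term by term:
    ∫_0^5/2 9*x^6 dx = 703125/896;  ∫_0^5/2 -90*x^5 dx = -234375/64;  ∫_0^5/2 675*x^4/2 dx = 421875/64;
    ∫_0^5/2 -1125*x^3/2 dx = -703125/128;  ∫_0^5/2 5625*x^2/16 dx = 234375/128.
  Sum: 703125/896 − 234375/64 + 421875/64 − 703125/128 + 234375/128 = 46875/896.
  ∫_0^5/2 (u')² dx = ∫_0^5/2 (81*x^4 - 540*x^3 + 2475*x^2/2 - 1125*x + 5625/16) dx. Term by term:
    ∫_0^5/2 81*x^4 dx = 50625/32;  ∫_0^5/2 -540*x^3 dx = -84375/16;  ∫_0^5/2 2475*x^2/2 dx = 103125/16;
    ∫_0^5/2 -1125*x dx = -28125/8;  ∫_0^5/2 5625/16 dx = 28125/32.
  Sum: 50625/32 − 84375/16 + 103125/16 − 28125/8 + 28125/32 = 1875/16.
∫_0^5/2 u² dx = 46875/896, so ||u||_L² = 125*sqrt(42)/112.
∫_0^5/2 (u')² dx = 1875/16, so ||u'||_L² = 25*sqrt(3)/4.
Ratio ||u||_L² / ||u'||_L² = 5*sqrt(14)/28.
Sharp Poincaré constant on H^1_0(0, 5/2) is C_P = L/π = 5/(2*π), achieved by sin(2*π/5·x).
A polynomial bump cannot attain the sharp Poincaré constant (only the first sine eigenfunction does), so the ratio is strictly less than C_P, consistent with ||u||_L² ≤ C_P ||u'||_L².


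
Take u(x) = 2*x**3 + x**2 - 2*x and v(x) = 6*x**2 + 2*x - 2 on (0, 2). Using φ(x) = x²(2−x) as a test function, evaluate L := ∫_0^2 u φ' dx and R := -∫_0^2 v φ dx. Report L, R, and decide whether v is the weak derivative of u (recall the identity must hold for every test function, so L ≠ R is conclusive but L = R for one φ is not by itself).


LHS = -40/3, RHS = -40/3. Yes, v = u' weakly.

u(x) = 2*x**3 + x**2 - 2*x, classical derivative u'(x) = 6*x**2 + 2*x - 2.
φ(x) = x²(2−x), so φ'(x) = x*(4 - 3*x).
Note φ(0) = φ(2) = 0, so the boundary term u·φ vanishes.
LHS = ∫_0^2 u(x) φ'(x) dx = ∫_0^2 (-6*x^5 + 5*x^4 + 10*x^3 - 8*x^2) dx. Term by term:
  ∫_0^2 -6*x^5 dx = -64;  ∫_0^2 5*x^4 dx = 32;  ∫_0^2 10*x^3 dx = 40;
  ∫_0^2 -8*x^2 dx = -64/3.
Sum: -64 + 32 + 40 − 64/3 = -40/3.
So LHS = -40/3.
∫_0^2 v(x) φ(x) dx = ∫_0^2 (-6*x^5 + 10*x^4 + 6*x^3 - 4*x^2) dx. Term by term:
  ∫_0^2 -6*x^5 dx = -64;  ∫_0^2 10*x^4 dx = 64;  ∫_0^2 6*x^3 dx = 24;
  ∫_0^2 -4*x^2 dx = -32/3.
Sum: -64 + 64 + 24 − 32/3 = 40/3.
So RHS = -∫_0^2 v(x) φ(x) dx = -40/3.
LHS = RHS, so the identity holds for this test φ.
Moreover u is smooth here and v(x) = u'(x) = 6*x**2 + 2*x - 2 pointwise, so the identity holds for every test function. Hence v is the weak derivative of u.


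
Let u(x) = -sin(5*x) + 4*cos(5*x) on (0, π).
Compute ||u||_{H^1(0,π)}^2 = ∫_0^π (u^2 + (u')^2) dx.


||u||_{H^1(0,π)}^2 = 221*π

u'(x) = -20*sin(5*x) - 5*cos(5*x).
Expand u² and (u')² and integrate term by term on (0, π), using: for integers n ≥ 1, ∫_0^π sin²(nx) dx = ∫_0^π cos²(nx) dx = π/2; for n ≠ n', ∫_0^π sin(nx)sin(n'x) dx = ∫_0^π cos(nx)cos(n'x) dx = 0; and by product-to-sum, ∫_0^π sin(nx)cos(n'x) dx = ½∫_0^π [sin((n+n')x) + sin((n−n')x)] dx, which is 0 when n+n' is even and 2n/(n²−n'²) when n+n' is odd (it need not vanish on (0, π)).
  u² squared terms: (-1)²·∫sin(5x)² dx = 1·π/2 = π/2;  (4)²·∫cos(5x)² dx = 16·π/2 = 8*π.
  u² cross terms: 2·(-1)·(4)·∫sin(5x)·cos(5x) dx = -8·(0) = 0.
  So ∫_0^π u² dx = π/2 + 8*π + 0 = 17*π/2.
  (u')² squared terms: (-20)²·∫sin(5x)² dx = 400·π/2 = 200*π;  (-5)²·∫cos(5x)² dx = 25·π/2 = 25*π/2.
  (u')² cross terms: 2·(-20)·(-5)·∫sin(5x)·cos(5x) dx = 200·(0) = 0.
  So ∫_0^π (u')² dx = 200*π + 25*π/2 + 0 = 425*π/2.
||u||_{H^1}^2 = (17*π/2) + (425*π/2) = 221*π.


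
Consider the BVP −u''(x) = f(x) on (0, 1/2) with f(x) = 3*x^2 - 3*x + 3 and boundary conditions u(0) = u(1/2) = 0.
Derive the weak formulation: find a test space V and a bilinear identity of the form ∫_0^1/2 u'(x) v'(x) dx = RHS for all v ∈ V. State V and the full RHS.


V = H^1_0(0, 1/2) (so v(0) = v(1/2) = 0); weak form: ∫_0^1/2 u'v' dx = ∫_0^1/2 (3*x^2 - 3*x + 3) v dx for all v ∈ V.

Multiply both sides by a test function v and integrate from 0 to 1/2:
  ∫_0^1/2 −u''(x) v(x) dx = ∫_0^1/2 f(x) v(x) dx.
Integrate the LHS by parts once:
  ∫_0^1/2 −u'' v dx = −[u'(x) v(x)]_0^1/2 + ∫_0^1/2 u'(x) v'(x) dx.
Thus ∫_0^1/2 u'(x) v'(x) dx = ∫_0^1/2 f(x) v(x) dx + [u'(x) v(x)]_0^1/2.
Choose V so that boundary terms are either known or forced to vanish.
u is Dirichlet: u(0) = u(1/2) = 0. Let V = H^1_0(0, 1/2); then v(0) = v(1/2) = 0, and [u' v]_0^1/2 = 0.
Weak formulation: find u (satisfying any essential BC) such that ∫_0^1/2 u'(x) v'(x) dx = ∫_0^1/2 f v dx for all v ∈ V.
Substituting f(x) = 3*x^2 - 3*x + 3, the right-hand side is ∫_0^1/2 (3*x^2 - 3*x + 3) v dx.


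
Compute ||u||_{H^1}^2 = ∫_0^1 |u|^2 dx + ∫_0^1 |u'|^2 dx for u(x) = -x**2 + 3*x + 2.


||u||_{H^1}^2 = 147/10

The H^1 norm (squared) on an interval (0, L) is
  ||u||_{H^1}^2 = ∫_0^L u(x)^2 dx + ∫_0^L u'(x)^2 dx.
Compute u'(x) = 3 - 2*x.
Then u(x)^2 = x**4 - 6*x**3 + 5*x**2 + 12*x + 4 and u'(x)^2 = 4*x**2 - 12*x + 9.
Integrate each monomial from 0 to 1 using ∫_0^1 c·x^n dx = c·1^(n+1)/(n+1):
  ∫_0^1 u(x)^2 dx = ∫_0^1 (x^4 - 6*x^3 + 5*x^2 + 12*x + 4) dx. Term by term:
    ∫_0^1 x^4 dx = 1/5;  ∫_0^1 -6*x^3 dx = -3/2;  ∫_0^1 5*x^2 dx = 5/3;
    ∫_0^1 12*x dx = 6;  ∫_0^1 4 dx = 4.
  Sum: 1/5 − 3/2 + 5/3 + 6 + 4 = 311/30.
  ∫_0^1 u'(x)^2 dx = ∫_0^1 (4*x^2 - 12*x + 9) dx. Term by term:
    ∫_0^1 4*x^2 dx = 4/3;  ∫_0^1 -12*x dx = -6;  ∫_0^1 9 dx = 9.
  Sum: 4/3 − 6 + 9 = 13/3.
Adding: ||u||_{H^1}^2 = 311/30 + 13/3 = 147/10.


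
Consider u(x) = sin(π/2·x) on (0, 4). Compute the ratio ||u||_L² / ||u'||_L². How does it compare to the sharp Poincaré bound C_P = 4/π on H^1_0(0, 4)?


||u||_L² / ||u'||_L² = 2/π < C_P = 4/π.

u(x) = sin(π/2·x), so u'(x) = π*cos(π*x/2)/2.
Writing u(x) = A·sin(kπx/L) with A = 1 and k = 2, use ∫_0^L sin²(kπx/L) dx = L/2 and ∫_0^L cos²(kπx/L) dx = L/2.
u² = 1·sin²(π/2·x) and (u')² = π^2/4·cos²(π/2·x), and each of sin², cos² integrates to L/2 = 2 over (0, 4).
∫_0^4 u² dx = 2, so ||u||_L² = sqrt(2).
∫_0^4 (u')² dx = π^2/2, so ||u'||_L² = sqrt(2)*π/2.
Ratio ||u||_L² / ||u'||_L² = 2/π.
Sharp Poincaré constant on H^1_0(0, 4) is C_P = L/π = 4/π, achieved by sin(π/4·x).
This is the k = 2 harmonic; the ratio L/(kπ) is strictly less than C_P = L/π, consistent with the sharp inequality ||u||_L² ≤ C_P ||u'||_L².


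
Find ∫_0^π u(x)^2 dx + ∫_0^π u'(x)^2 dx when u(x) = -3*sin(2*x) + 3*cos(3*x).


||u||_{H^1(0,π)}^2 = 144 + 135*π/2

u'(x) = -9*sin(3*x) - 6*cos(2*x).
Expand u² and (u')² and integrate term by term on (0, π), using: for integers n ≥ 1, ∫_0^π sin²(nx) dx = ∫_0^π cos²(nx) dx = π/2; for n ≠ n', ∫_0^π sin(nx)sin(n'x) dx = ∫_0^π cos(nx)cos(n'x) dx = 0; and by product-to-sum, ∫_0^π sin(nx)cos(n'x) dx = ½∫_0^π [sin((n+n')x) + sin((n−n')x)] dx, which is 0 when n+n' is even and 2n/(n²−n'²) when n+n' is odd (it need not vanish on (0, π)).
  u² squared terms: (-3)²·∫sin(2x)² dx = 9·π/2 = 9*π/2;  (3)²·∫cos(3x)² dx = 9·π/2 = 9*π/2.
  u² cross terms: 2·(-3)·(3)·∫sin(2x)·cos(3x) dx = -18·(-4/5) = 72/5.
  So ∫_0^π u² dx = 9*π/2 + 9*π/2 + 72/5 = 72/5 + 9*π.
  (u')² squared terms: (-9)²·∫sin(3x)² dx = 81·π/2 = 81*π/2;  (-6)²·∫cos(2x)² dx = 36·π/2 = 18*π.
  (u')² cross terms: 2·(-9)·(-6)·∫sin(3x)·cos(2x) dx = 108·(6/5) = 648/5.
  So ∫_0^π (u')² dx = 81*π/2 + 18*π + 648/5 = 648/5 + 117*π/2.
||u||_{H^1}^2 = (72/5 + 9*π) + (648/5 + 117*π/2) = 144 + 135*π/2.


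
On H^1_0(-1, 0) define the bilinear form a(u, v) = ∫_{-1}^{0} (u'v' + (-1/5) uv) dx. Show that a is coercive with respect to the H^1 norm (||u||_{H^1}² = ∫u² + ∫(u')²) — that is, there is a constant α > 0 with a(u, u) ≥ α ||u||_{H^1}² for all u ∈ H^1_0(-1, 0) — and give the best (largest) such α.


α = (-1/5 + π^2)/(1 + π^2)

Coercivity of a(·,·) on H^1_0(-1, 0) means a(u, u) ≥ α ||u||_{H^1}² for every u ∈ H^1_0.
The interval has length L = 1, and Poincaré/coercivity depend only on L. Here a(u, u) = ∫(u')² + (-1/5)·∫u².
Here c = -1/5 < 0 with |c| < (π/L)² = π^2, so coercivity still holds. The condition a(u,u) ≥ α||u||_{H^1}² reads (1−α)∫(u')² ≥ (α−c)∫u². Any admissible α is ≤ 1 (rapidly oscillating u have ∫u²/∫(u')² → 0), and α = 1 would force 0 ≥ (1−c)∫u², impossible since c < 1; so 1−α > 0. By the sharp Poincaré inequality on H^1_0 of an interval of length L, ∫(u')² ≥ (π/L)²∫u² with equality for the first sine mode sin(π(x−x₀)/L) (x₀ the left endpoint), so the inequality holds for all u iff (1−α)(π/L)² ≥ α − c, i.e. α ≤ ((π/L)² + c)/((π/L)² + 1) = (1 + c(L/π)²)/(1 + (L/π)²). (Direct route, valid since c ≤ 0: Poincaré gives c∫u² ≥ c(L/π)²∫(u')², so a(u,u) ≥ (1 + c(L/π)²)∫(u')², while ||u||_{H^1}² ≤ (1 + (L/π)²)∫(u')²; dividing yields the same α.) With (π/L)² = π^2 and c = -1/5, the largest admissible constant is α = ((π/L)² + c)/((π/L)² + 1).
Simplifying, α = (-1/5 + π^2)/(1 + π^2).


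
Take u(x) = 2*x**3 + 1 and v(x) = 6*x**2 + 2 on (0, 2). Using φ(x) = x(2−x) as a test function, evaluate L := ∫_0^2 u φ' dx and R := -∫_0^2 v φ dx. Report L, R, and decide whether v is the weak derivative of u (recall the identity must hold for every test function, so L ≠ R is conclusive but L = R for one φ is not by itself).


LHS = -48/5, RHS = -184/15. No, v is not the weak derivative of u.

u(x) = 2*x**3 + 1, classical derivative u'(x) = 6*x**2.
φ(x) = x(2−x), so φ'(x) = 2 - 2*x.
Note φ(0) = φ(2) = 0, so the boundary term u·φ vanishes.
LHS = ∫_0^2 u(x) φ'(x) dx = ∫_0^2 (-4*x^4 + 4*x^3 - 2*x + 2) dx. Term by term:
  ∫_0^2 -4*x^4 dx = -128/5;  ∫_0^2 4*x^3 dx = 16;  ∫_0^2 -2*x dx = -4;
  ∫_0^2 2 dx = 4.
Sum: -128/5 + 16 − 4 + 4 = -48/5.
So LHS = -48/5.
∫_0^2 v(x) φ(x) dx = ∫_0^2 (-6*x^4 + 12*x^3 - 2*x^2 + 4*x) dx. Term by term:
  ∫_0^2 -6*x^4 dx = -192/5;  ∫_0^2 12*x^3 dx = 48;  ∫_0^2 -2*x^2 dx = -16/3;
  ∫_0^2 4*x dx = 8.
Sum: -192/5 + 48 − 16/3 + 8 = 184/15.
So RHS = -∫_0^2 v(x) φ(x) dx = -184/15.
LHS − RHS = 8/3 ≠ 0, so the identity fails.
(For a valid weak derivative the identity must hold for EVERY test function, in particular this one. The failure shows v is NOT the weak derivative of u.)
Correct weak derivative would be u'(x) = 6*x**2.


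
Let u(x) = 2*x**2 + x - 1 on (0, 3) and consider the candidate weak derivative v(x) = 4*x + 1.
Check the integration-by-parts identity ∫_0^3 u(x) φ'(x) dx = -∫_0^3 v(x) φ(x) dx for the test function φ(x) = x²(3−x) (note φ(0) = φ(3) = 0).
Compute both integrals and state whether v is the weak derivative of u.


LHS = -1107/20, RHS = -1107/20. Yes, v = u' weakly.

u(x) = 2*x**2 + x - 1, classical derivative u'(x) = 4*x + 1.
φ(x) = x²(3−x), so φ'(x) = 3*x*(2 - x).
Note φ(0) = φ(3) = 0, so the boundary term u·φ vanishes.
LHS = ∫_0^3 u(x) φ'(x) dx = ∫_0^3 (-6*x^4 + 9*x^3 + 9*x^2 - 6*x) dx. Term by term:
  ∫_0^3 -6*x^4 dx = -1458/5;  ∫_0^3 9*x^3 dx = 729/4;  ∫_0^3 9*x^2 dx = 81;
  ∫_0^3 -6*x dx = -27.
Sum: -1458/5 + 729/4 + 81 − 27 = -1107/20.
So LHS = -1107/20.
∫_0^3 v(x) φ(x) dx = ∫_0^3 (-4*x^4 + 11*x^3 + 3*x^2) dx. Term by term:
  ∫_0^3 -4*x^4 dx = -972/5;  ∫_0^3 11*x^3 dx = 891/4;  ∫_0^3 3*x^2 dx = 27.
Sum: -972/5 + 891/4 + 27 = 1107/20.
So RHS = -∫_0^3 v(x) φ(x) dx = -1107/20.
LHS = RHS, so the identity holds for this test φ.
Moreover u is smooth here and v(x) = u'(x) = 4*x + 1 pointwise, so the identity holds for every test function. Hence v is the weak derivative of u.


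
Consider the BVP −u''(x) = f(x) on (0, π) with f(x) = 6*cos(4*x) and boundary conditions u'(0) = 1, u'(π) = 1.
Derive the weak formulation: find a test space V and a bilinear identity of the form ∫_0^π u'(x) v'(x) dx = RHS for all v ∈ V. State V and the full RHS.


V = H^1(0, π) (v unrestricted at boundary; u is determined up to an additive constant); weak form: ∫_0^π u'v' dx = ∫_0^π (6*cos(4*x)) v dx + v(π) − v(0) for all v ∈ V.

Multiply both sides by a test function v and integrate from 0 to π:
  ∫_0^π −u''(x) v(x) dx = ∫_0^π f(x) v(x) dx.
Integrate the LHS by parts once:
  ∫_0^π −u'' v dx = −[u'(x) v(x)]_0^π + ∫_0^π u'(x) v'(x) dx.
Thus ∫_0^π u'(x) v'(x) dx = ∫_0^π f(x) v(x) dx + [u'(x) v(x)]_0^π.
Choose V so that boundary terms are either known or forced to vanish.
u has inhomogeneous Neumann u'(0) = 1, u'(π) = 1. [u' v]_0^π = (1)·v(π) − (1)·v(0) = v(π) − v(0). Take V = H^1(0, π); boundary term becomes part of RHS.
Weak formulation: find u (satisfying any essential BC) such that ∫_0^π u'(x) v'(x) dx = ∫_0^π f v dx + v(π) − v(0) for all v ∈ V (Neumann data are natural BCs: they enter the RHS as boundary terms).
Substituting f(x) = 6*cos(4*x), the right-hand side is ∫_0^π (6*cos(4*x)) v dx + v(π) − v(0).
Compatibility check (pure Neumann): taking v ≡ 1 ∈ V gives 0 = ∫_0^π f dx + (1) − (1), i.e. ∫_0^π f dx must equal u'(0) − u'(π) = 0. Indeed ∫_0^π (6*cos(4*x)) dx = 0, so the data are compatible. The solution is then unique only up to an additive constant (fix it e.g. by requiring ∫_0^π u dx = 0).


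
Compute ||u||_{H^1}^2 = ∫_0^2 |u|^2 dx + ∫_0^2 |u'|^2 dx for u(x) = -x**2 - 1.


||u||_{H^1}^2 = 122/5

The H^1 norm (squared) on an interval (0, L) is
  ||u||_{H^1}^2 = ∫_0^L u(x)^2 dx + ∫_0^L u'(x)^2 dx.
Compute u'(x) = -2*x.
Then u(x)^2 = x**4 + 2*x**2 + 1 and u'(x)^2 = 4*x**2.
Integrate each monomial from 0 to 2 using ∫_0^2 c·x^n dx = c·2^(n+1)/(n+1):
  ∫_0^2 u(x)^2 dx = ∫_0^2 (x^4 + 2*x^2 + 1) dx. Term by term:
    ∫_0^2 x^4 dx = 32/5;  ∫_0^2 2*x^2 dx = 16/3;  ∫_0^2 1 dx = 2.
  Sum: 32/5 + 16/3 + 2 = 206/15.
  ∫_0^2 u'(x)^2 dx = ∫_0^2 (4*x^2) dx. Term by term:
    ∫_0^2 4*x^2 dx = 32/3.
Adding: ||u||_{H^1}^2 = 206/15 + 32/3 = 122/5.


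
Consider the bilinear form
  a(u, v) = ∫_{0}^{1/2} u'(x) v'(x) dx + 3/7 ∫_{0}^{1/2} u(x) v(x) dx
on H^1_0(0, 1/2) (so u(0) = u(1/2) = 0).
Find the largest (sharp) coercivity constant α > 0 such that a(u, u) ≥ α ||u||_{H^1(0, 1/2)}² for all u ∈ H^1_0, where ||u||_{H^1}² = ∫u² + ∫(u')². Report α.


α = (3 + 28*π^2)/(7*(1 + 4*π^2))

Coercivity of a(·,·) on H^1_0(0, 1/2) means a(u, u) ≥ α ||u||_{H^1}² for every u ∈ H^1_0.
The interval has length L = 1/2, and Poincaré/coercivity depend only on L. Here a(u, u) = ∫(u')² + (3/7)·∫u².
Here 0 < c = 3/7 < 1. The condition a(u,u) ≥ α||u||_{H^1}² reads (1−α)∫(u')² ≥ (α−c)∫u². Any admissible α is ≤ 1 (rapidly oscillating u have ∫u²/∫(u')² → 0), and α = 1 would force 0 ≥ (1−c)∫u², impossible since c < 1; so 1−α > 0. By the sharp Poincaré inequality on H^1_0 of an interval of length L, ∫(u')² ≥ (π/L)²∫u² with equality for the first sine mode sin(π(x−x₀)/L) (x₀ the left endpoint), so the inequality holds for all u iff (1−α)(π/L)² ≥ α − c, i.e. α ≤ ((π/L)² + c)/((π/L)² + 1) = (1 + c(L/π)²)/(1 + (L/π)²). With (π/L)² = 4*π^2 and c = 3/7, the largest admissible constant is α = ((π/L)² + c)/((π/L)² + 1).
Simplifying, α = (3 + 28*π^2)/(7*(1 + 4*π^2)).


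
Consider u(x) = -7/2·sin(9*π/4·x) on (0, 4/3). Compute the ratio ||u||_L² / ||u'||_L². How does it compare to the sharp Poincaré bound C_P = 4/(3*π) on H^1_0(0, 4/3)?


||u||_L² / ||u'||_L² = 4/(9*π) < C_P = 4/(3*π).

u(x) = -7/2·sin(9*π/4·x), so u'(x) = -63*π*cos(9*π*x/4)/8.
Writing u(x) = A·sin(kπx/L) with A = -7/2 and k = 3, use ∫_0^L sin²(kπx/L) dx = L/2 and ∫_0^L cos²(kπx/L) dx = L/2.
u² = 49/4·sin²(9*π/4·x) and (u')² = 3969*π^2/64·cos²(9*π/4·x), and each of sin², cos² integrates to L/2 = 2/3 over (0, 4/3).
∫_0^4/3 u² dx = 49/6, so ||u||_L² = 7*sqrt(6)/6.
∫_0^4/3 (u')² dx = 1323*π^2/32, so ||u'||_L² = 21*sqrt(6)*π/8.
Ratio ||u||_L² / ||u'||_L² = 4/(9*π).
Sharp Poincaré constant on H^1_0(0, 4/3) is C_P = L/π = 4/(3*π), achieved by sin(3*π/4·x).
This is the k = 3 harmonic; the ratio L/(kπ) is strictly less than C_P = L/π, consistent with the sharp inequality ||u||_L² ≤ C_P ||u'||_L².
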